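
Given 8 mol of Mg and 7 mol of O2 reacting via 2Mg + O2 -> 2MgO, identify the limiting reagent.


Mole ratio available / coefficient:
  Mg: 8/2 = 4.000
  O2: 7/1 = 7.000
Smaller ratio is limiting.

Mg


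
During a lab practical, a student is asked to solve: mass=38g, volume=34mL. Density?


ρ = mass/volume
= 38/34
= 1.118 g/mL

1.118 g/mL


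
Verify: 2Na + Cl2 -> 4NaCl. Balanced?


Equation: 2Na + Cl2 -> 4NaCl
Check atoms: Cl: 2≠4, Na: 2≠4
Not balanced

No, not balanced


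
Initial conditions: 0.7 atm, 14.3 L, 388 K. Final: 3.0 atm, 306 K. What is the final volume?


P1V1/T1 = P2V2/T2
V2 = P1V1T2/(T1P2)
= 0.7×14.3×306/(388×3.0)
= 2.631 L

2.631 L


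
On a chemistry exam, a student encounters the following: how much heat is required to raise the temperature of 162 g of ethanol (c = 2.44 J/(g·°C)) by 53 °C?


q = mcΔT = 162 × 2.44 × 53
= 20949.84 J

20949.84 J


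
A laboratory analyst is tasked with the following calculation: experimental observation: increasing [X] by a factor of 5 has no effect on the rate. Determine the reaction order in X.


rate ∝ [X]^n
rate ∝ [X]^0
Order in X: 0

0


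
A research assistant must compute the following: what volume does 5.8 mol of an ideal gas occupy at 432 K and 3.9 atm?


PV = nRT  (R = 0.08206 L·atm/(mol·K))
V = nRT/P = 5.8×0.08206×432/3.9
= 52.72 L

52.72 L


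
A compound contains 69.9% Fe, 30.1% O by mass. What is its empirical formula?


Assume 100 g sample. Moles of each element:
  Fe: 69.9/55.85 = 1.252 mol
  O: 30.1/16.0 = 1.881 mol
Divide by smallest (1.252):
  Fe: 1.252/1.252 = 1.0
  O: 1.881/1.252 = 1.5
Multiply all ratios by 2 to obtain whole numbers.
Empirical formula: Fe2O3

Fe2O3


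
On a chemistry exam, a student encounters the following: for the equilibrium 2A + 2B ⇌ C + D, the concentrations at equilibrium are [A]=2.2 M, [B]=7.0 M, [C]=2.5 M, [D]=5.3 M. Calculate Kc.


Kc = [C][D]/([A]^2[B]^2)
= (2.5^1 × 5.3^1)/(2.2^2 × 7.0^2)
= 13.25/237.16
= 0.05587

0.05587


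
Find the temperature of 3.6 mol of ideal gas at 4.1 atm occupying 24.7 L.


PV = nRT  (R = 0.08206 L·atm/(mol·K))
T = PV/(nR) = 4.1×24.7/(3.6×0.08206)
= 101.27/0.295416
= 342.80 K

342.80 K


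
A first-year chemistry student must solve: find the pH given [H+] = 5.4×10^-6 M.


pH = -log10([H+]) = -log10(5.4×10^-6)
= 6 - log10(5.4)
= 6 - 0.73
= 5.27

5.27


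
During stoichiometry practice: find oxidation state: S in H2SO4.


2(+1) + x + 4(-2) = 0, so x = +6
Oxidation number: +6

+6


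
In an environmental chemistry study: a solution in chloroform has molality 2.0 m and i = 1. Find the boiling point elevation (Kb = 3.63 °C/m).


ΔTb = Kb × m × i
= 3.63 × 2.0 × 1
= 7.26 °C

7.26 °C


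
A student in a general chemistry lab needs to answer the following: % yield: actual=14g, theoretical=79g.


% yield = actual/theoretical × 100
= 14/79 × 100
= 17.72%

17.72%


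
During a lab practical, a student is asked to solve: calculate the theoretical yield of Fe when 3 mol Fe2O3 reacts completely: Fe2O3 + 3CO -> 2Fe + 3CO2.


Mole ratio Fe:Fe2O3 = 2:1
n(Fe) = 3 × 2/1 = 6.000 mol
mass = 6.000 × 55.85 = 335.1 g

335.1 g


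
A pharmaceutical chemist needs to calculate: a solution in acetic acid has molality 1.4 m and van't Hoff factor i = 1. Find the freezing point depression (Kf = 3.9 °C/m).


ΔTf = Kf × m × i
= 3.9 × 1.4 × 1
= 5.46 °C

5.46 °C


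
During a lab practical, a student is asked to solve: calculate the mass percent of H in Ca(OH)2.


M(Ca(OH)2) = 1×40.08 + 2×16.0 + 2×1.008 = 74.096 g/mol
Mass of H = 2 × 1.008 = 2.016 g/mol
% H = 2.016/74.096 × 100 = 2.72%

2.72%


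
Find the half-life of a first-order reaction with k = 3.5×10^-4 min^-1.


t½ = ln2/k = 0.693147/(3.5×10^-4 min^-1)
= 1980 min

1980 min


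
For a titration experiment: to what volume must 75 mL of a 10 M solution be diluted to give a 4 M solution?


C1V1 = C2V2
10 × 75 = 4 × V2
V2 = 750/4 = 187.5 mL

187.5 mL


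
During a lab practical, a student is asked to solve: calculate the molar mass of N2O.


M(N2O) = 2×14.01 + 1×16.0
= 28.02 + 16.0
= 44.02 g/mol

44.02 g/mol


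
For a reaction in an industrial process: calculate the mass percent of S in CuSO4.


M(CuSO4) = 1×63.55 + 1×32.07 + 4×16.0 = 159.62 g/mol
Mass of S = 1 × 32.07 = 32.07 g/mol
% S = 32.07/159.62 × 100 = 20.09%

20.09%


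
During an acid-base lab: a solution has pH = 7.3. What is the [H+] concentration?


[H+] = 10^(-pH) = 10^(-7.3)
= 5.01×10^-8 M

5.01×10^-8 M


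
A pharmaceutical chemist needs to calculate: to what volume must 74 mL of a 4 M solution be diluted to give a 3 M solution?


C1V1 = C2V2
4 × 74 = 3 × V2
V2 = 296/3 = 98.67 mL

98.67 mL


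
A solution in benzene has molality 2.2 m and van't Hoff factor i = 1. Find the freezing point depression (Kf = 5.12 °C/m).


ΔTf = Kf × m × i
= 5.12 × 2.2 × 1
= 11.264 °C

11.264 °C


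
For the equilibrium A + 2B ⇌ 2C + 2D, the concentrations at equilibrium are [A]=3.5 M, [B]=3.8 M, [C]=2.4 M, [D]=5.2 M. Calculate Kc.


Kc = [C]^2[D]^2/([A][B]^2)
= (2.4^2 × 5.2^2)/(3.5^1 × 3.8^2)
= 155.7504/50.54
= 3.082

3.082


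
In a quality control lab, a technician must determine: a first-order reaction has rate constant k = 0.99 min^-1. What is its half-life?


t½ = ln2/k = 0.693147/(0.99 min^-1)
= 0.7001 min

0.7001 min


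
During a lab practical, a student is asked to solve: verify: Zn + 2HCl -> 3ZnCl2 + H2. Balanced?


Equation: Zn + 2HCl -> 3ZnCl2 + H2
Check atoms: Cl: 2≠6, H: 2=2, Zn: 1≠3
Not balanced

No, not balanced


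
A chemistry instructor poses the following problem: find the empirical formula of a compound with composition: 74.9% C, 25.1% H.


Assume 100 g sample. Moles of each element:
  C: 74.9/12.01 = 6.236 mol
  H: 25.1/1.008 = 24.901 mol
Divide by smallest (6.236):
  C: 6.236/6.236 = 1.0
  H: 24.901/6.236 = 3.99
Empirical formula: CH4

CH4


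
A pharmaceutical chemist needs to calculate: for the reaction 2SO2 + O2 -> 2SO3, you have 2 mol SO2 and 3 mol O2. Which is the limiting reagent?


Mole ratio available / coefficient:
  SO2: 2/2 = 1.000
  O2: 3/1 = 3.000
Smaller ratio is limiting.

SO2


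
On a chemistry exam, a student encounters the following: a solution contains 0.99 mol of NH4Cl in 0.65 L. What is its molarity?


M = n/V = 0.99/0.65 = 1.523 mol/L

1.523 M


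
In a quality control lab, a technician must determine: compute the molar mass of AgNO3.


M(AgNO3) = 1×107.87 + 1×14.01 + 3×16.0
= 107.87 + 14.01 + 48.0
= 169.88 g/mol

169.88 g/mol


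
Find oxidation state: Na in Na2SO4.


Group 1 metal: +1
Oxidation number: +1

+1


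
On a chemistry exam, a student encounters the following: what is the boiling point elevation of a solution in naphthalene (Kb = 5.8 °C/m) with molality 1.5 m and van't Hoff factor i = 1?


ΔTb = Kb × m × i
= 5.8 × 1.5 × 1
= 8.7 °C

8.7 °C


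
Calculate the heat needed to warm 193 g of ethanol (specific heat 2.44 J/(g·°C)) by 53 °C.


q = mcΔT = 193 × 2.44 × 53
= 24958.76 J

24958.76 J


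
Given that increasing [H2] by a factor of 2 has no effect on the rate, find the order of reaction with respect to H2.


rate ∝ [H2]^n
rate ∝ [H2]^0
Order in H2: 0

0


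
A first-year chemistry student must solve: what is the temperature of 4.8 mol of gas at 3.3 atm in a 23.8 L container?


PV = nRT  (R = 0.08206 L·atm/(mol·K))
T = PV/(nR) = 3.3×23.8/(4.8×0.08206)
= 78.54/0.393888
= 199.40 K

199.40 K


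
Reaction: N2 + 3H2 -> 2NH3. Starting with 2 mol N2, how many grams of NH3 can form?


Mole ratio NH3:N2 = 2:1
n(NH3) = 2 × 2/1 = 4.000 mol
mass = 4.000 × 17.03 = 68.12 g

68.12 g


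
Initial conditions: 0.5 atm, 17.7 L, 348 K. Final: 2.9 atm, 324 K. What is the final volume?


P1V1/T1 = P2V2/T2
V2 = P1V1T2/(T1P2)
= 0.5×17.7×324/(348×2.9)
= 2.841 L

2.841 L


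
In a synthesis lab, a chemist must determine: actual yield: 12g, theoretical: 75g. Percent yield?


% yield = actual/theoretical × 100
= 12/75 × 100
= 16.0%

16.0%


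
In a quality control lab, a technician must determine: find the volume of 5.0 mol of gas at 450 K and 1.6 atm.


PV = nRT  (R = 0.08206 L·atm/(mol·K))
V = nRT/P = 5.0×0.08206×450/1.6
= 115.397 L

115.397 L


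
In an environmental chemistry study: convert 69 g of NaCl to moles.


M(NaCl) = 58.44 g/mol
n = mass/M = 69/58.44 = 1.1807 mol

1.1807 mol


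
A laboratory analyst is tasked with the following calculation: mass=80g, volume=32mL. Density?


ρ = mass/volume
= 80/32
= 2.5 g/mL

2.5 g/mL


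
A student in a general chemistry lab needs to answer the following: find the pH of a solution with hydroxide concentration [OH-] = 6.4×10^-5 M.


pOH = -log10([OH-]) = -log10(6.4×10^-5)
= 5 - log10(6.4) = 4.19
pH = 14 - pOH = 14 - 4.19 = 9.81

9.81


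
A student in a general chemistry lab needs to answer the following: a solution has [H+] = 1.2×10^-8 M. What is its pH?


pH = -log10([H+]) = -log10(1.2×10^-8)
= 8 - log10(1.2)
= 8 - 0.08
= 7.92

7.92


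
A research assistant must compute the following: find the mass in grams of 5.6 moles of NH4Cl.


M(NH4Cl) = 53.49 g/mol
mass = n × M = 5.6 × 53.49 = 299.54 g

299.54 g


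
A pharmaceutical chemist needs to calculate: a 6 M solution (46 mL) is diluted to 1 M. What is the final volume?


C1V1 = C2V2
6 × 46 = 1 × V2
V2 = 276/1 = 276.0 mL

276.0 mL


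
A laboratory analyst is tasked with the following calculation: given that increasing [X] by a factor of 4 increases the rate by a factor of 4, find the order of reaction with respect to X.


rate ∝ [X]^n
4^n = 4 → n = 1
Order in X: 1

1


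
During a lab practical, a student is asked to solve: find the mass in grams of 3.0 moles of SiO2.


M(SiO2) = 60.09 g/mol
mass = n × M = 3.0 × 60.09 = 180.27 g

180.27 g


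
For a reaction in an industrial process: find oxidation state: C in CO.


x + (-2) = 0, so x = +2
Oxidation number: +2

+2


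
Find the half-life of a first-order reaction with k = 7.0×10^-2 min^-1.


t½ = ln2/k = 0.693147/(7.0×10^-2 min^-1)
= 9.902 min

9.902 min


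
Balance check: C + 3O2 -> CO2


Equation: C + 3O2 -> CO2
Check atoms: C: 1=1, O: 6≠2
Not balanced

No, not balanced


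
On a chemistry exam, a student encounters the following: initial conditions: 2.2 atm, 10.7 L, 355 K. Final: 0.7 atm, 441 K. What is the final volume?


P1V1/T1 = P2V2/T2
V2 = P1V1T2/(T1P2)
= 2.2×10.7×441/(355×0.7)
= 41.775 L

41.775 L


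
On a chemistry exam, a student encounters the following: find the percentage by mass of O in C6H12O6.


M(C6H12O6) = 6×12.01 + 12×1.008 + 6×16.0 = 180.156 g/mol
Mass of O = 6 × 16.0 = 96.00 g/mol
% O = 96.00/180.156 × 100 = 53.29%

53.29%


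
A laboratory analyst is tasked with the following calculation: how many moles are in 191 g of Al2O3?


M(Al2O3) = 101.96 g/mol
n = mass/M = 191/101.96 = 1.8733 mol

1.8733 mol


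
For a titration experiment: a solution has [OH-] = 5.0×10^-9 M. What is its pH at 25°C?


pOH = -log10([OH-]) = -log10(5.0×10^-9)
= 9 - log10(5.0) = 8.3
pH = 14 - pOH = 14 - 8.3 = 5.7

5.7


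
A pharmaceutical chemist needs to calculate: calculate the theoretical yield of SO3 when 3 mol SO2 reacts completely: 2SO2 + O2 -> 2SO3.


Mole ratio SO3:SO2 = 2:2
n(SO3) = 3 × 2/2 = 3.000 mol
mass = 3.000 × 80.07 = 240.21 g

240.21 g


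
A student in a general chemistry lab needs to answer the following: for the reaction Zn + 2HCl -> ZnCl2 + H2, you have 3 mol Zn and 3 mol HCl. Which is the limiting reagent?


Mole ratio available / coefficient:
  Zn: 3/1 = 3.000
  HCl: 3/2 = 1.500
Smaller ratio is limiting.

HCl


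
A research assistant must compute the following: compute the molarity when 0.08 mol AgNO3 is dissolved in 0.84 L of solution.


M = n/V = 0.08/0.84 = 0.095 mol/L

0.095 M


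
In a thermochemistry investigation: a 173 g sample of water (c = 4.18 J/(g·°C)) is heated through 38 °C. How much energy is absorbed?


q = mcΔT = 173 × 4.18 × 38
= 27479.32 J

27479.32 J


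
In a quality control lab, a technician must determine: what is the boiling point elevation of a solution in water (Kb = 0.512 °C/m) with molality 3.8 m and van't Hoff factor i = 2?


ΔTb = Kb × m × i
= 0.512 × 3.8 × 2
= 3.8912 °C

3.8912 °C


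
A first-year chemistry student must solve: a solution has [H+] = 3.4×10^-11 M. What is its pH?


pH = -log10([H+]) = -log10(3.4×10^-11)
= 11 - log10(3.4)
= 11 - 0.53
= 10.47

10.47


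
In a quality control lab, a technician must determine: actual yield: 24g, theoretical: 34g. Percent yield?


% yield = actual/theoretical × 100
= 24/34 × 100
= 70.59%

70.59%


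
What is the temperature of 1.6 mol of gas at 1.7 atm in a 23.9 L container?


PV = nRT  (R = 0.08206 L·atm/(mol·K))
T = PV/(nR) = 1.7×23.9/(1.6×0.08206)
= 40.63/0.131296
= 309.45 K

309.45 K


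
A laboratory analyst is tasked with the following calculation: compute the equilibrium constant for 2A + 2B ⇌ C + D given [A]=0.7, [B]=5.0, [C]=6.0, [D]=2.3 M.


Kc = [C][D]/([A]^2[B]^2)
= (6.0^1 × 2.3^1)/(0.7^2 × 5.0^2)
= 13.8/12.25
= 1.127

1.127


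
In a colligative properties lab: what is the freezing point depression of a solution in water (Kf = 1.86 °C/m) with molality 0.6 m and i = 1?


ΔTf = Kf × m × i
= 1.86 × 0.6 × 1
= 1.116 °C

1.116 °C


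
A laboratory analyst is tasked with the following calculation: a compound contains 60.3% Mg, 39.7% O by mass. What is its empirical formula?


Assume 100 g sample. Moles of each element:
  Mg: 60.3/24.31 = 2.48 mol
  O: 39.7/16.0 = 2.481 mol
Divide by smallest (2.48):
  Mg: 2.48/2.48 = 1.0
  O: 2.481/2.48 = 1.0
Empirical formula: MgO

MgO


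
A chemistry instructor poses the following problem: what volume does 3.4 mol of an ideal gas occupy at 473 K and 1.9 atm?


PV = nRT  (R = 0.08206 L·atm/(mol·K))
V = nRT/P = 3.4×0.08206×473/1.9
= 69.457 L

69.457 L


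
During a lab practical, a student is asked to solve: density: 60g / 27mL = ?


ρ = mass/volume
= 60/27
= 2.222 g/mL

2.222 g/mL


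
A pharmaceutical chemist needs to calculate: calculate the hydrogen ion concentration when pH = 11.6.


[H+] = 10^(-pH) = 10^(-11.6)
= 2.51×10^-12 M

2.51×10^-12 M


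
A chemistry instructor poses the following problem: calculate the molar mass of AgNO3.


M(AgNO3) = 1×107.87 + 1×14.01 + 3×16.0
= 107.87 + 14.01 + 48.0
= 169.88 g/mol

169.88 g/mol


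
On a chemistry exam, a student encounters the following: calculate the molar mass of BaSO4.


M(BaSO4) = 1×137.33 + 1×32.07 + 4×16.0
= 137.33 + 32.07 + 64.0
= 233.4 g/mol

233.4 g/mol


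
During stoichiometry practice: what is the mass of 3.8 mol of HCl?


M(HCl) = 36.46 g/mol
mass = n × M = 3.8 × 36.46 = 138.55 g

138.55 g


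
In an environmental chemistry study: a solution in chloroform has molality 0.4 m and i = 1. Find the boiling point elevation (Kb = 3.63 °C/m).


ΔTb = Kb × m × i
= 3.63 × 0.4 × 1
= 1.452 °C

1.452 °C


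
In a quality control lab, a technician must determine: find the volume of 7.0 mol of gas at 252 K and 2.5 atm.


PV = nRT  (R = 0.08206 L·atm/(mol·K))
V = nRT/P = 7.0×0.08206×252/2.5
= 57.902 L

57.902 L


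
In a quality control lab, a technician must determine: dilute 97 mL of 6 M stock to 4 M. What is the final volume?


C1V1 = C2V2
6 × 97 = 4 × V2
V2 = 582/4 = 145.5 mL

145.5 mL


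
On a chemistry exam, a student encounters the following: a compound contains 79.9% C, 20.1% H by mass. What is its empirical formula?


Assume 100 g sample. Moles of each element:
  C: 79.9/12.01 = 6.653 mol
  H: 20.1/1.008 = 19.94 mol
Divide by smallest (6.653):
  C: 6.653/6.653 = 1.0
  H: 19.94/6.653 = 3.0
Empirical formula: CH3

CH3


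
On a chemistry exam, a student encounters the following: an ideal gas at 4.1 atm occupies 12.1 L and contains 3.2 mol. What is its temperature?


PV = nRT  (R = 0.08206 L·atm/(mol·K))
T = PV/(nR) = 4.1×12.1/(3.2×0.08206)
= 49.61/0.262592
= 188.92 K

188.92 K


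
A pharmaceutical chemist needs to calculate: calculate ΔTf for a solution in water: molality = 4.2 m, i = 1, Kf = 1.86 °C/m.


ΔTf = Kf × m × i
= 1.86 × 4.2 × 1
= 7.812 °C

7.812 °C


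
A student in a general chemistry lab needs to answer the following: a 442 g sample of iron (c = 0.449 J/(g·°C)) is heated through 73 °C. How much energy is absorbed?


q = mcΔT = 442 × 0.449 × 73
= 14487.43 J

14487.43 J


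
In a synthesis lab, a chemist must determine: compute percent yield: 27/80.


% yield = actual/theoretical × 100
= 27/80 × 100
= 33.75%

33.75%


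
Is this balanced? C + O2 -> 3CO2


Equation: C + O2 -> 3CO2
Check atoms: C: 1≠3, O: 2≠6
Not balanced

No, not balanced


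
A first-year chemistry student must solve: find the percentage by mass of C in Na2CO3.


M(Na2CO3) = 2×22.99 + 1×12.01 + 3×16.0 = 105.99 g/mol
Mass of C = 1 × 12.01 = 12.01 g/mol
% C = 12.01/105.99 × 100 = 11.33%

11.33%


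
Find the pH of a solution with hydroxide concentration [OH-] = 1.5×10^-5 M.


pOH = -log10([OH-]) = -log10(1.5×10^-5)
= 5 - log10(1.5) = 4.82
pH = 14 - pOH = 14 - 4.82 = 9.18

9.18


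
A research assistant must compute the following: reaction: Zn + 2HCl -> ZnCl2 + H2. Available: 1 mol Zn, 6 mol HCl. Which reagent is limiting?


Mole ratio available / coefficient:
  Zn: 1/1 = 1.000
  HCl: 6/2 = 3.000
Smaller ratio is limiting.

Zn


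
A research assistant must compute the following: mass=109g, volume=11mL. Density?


ρ = mass/volume
= 109/11
= 9.909 g/mL

9.909 g/mL


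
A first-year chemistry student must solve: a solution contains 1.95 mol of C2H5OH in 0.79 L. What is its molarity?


M = n/V = 1.95/0.79 = 2.468 mol/L

2.468 M


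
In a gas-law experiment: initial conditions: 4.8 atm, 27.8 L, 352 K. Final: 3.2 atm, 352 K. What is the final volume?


P1V1/T1 = P2V2/T2
V2 = P1V1T2/(T1P2)
= 4.8×27.8×352/(352×3.2)
= 41.7 L

41.7 L


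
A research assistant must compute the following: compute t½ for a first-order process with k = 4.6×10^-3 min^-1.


t½ = ln2/k = 0.693147/(4.6×10^-3 min^-1)
= 150.7 min

150.7 min


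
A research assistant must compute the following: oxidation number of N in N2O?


2x + (-2) = 0, so x = +1
Oxidation number: +1

+1


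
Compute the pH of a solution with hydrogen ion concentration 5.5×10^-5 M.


pH = -log10([H+]) = -log10(5.5×10^-5)
= 5 - log10(5.5)
= 5 - 0.74
= 4.26

4.26


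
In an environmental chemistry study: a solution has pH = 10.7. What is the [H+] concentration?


[H+] = 10^(-pH) = 10^(-10.7)
= 2.0×10^-11 M

2.0×10^-11 M


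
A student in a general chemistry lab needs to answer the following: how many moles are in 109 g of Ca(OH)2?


M(Ca(OH)2) = 74.1 g/mol
n = mass/M = 109/74.1 = 1.471 mol

1.471 mol


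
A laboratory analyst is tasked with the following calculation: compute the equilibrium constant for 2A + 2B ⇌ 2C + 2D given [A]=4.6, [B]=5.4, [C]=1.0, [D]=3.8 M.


Kc = [C]^2[D]^2/([A]^2[B]^2)
= (1.0^2 × 3.8^2)/(4.6^2 × 5.4^2)
= 14.44/617.0256
= 0.02340

0.02340


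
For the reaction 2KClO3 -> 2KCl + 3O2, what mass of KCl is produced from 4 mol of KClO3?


Mole ratio KCl:KClO3 = 2:2
n(KCl) = 4 × 2/2 = 4.000 mol
mass = 4.000 × 74.55 = 298.2 g

298.2 g


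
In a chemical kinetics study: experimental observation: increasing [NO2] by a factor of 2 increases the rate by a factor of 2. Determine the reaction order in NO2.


rate ∝ [NO2]^n
2^n = 2 → n = 1
Order in NO2: 1

1


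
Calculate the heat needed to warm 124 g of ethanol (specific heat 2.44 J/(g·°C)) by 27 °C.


q = mcΔT = 124 × 2.44 × 27
= 8169.12 J

8169.12 J


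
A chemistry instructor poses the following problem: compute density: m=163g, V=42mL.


ρ = mass/volume
= 163/42
= 3.881 g/mL

3.881 g/mL


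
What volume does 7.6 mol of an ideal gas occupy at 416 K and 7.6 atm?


PV = nRT  (R = 0.08206 L·atm/(mol·K))
V = nRT/P = 7.6×0.08206×416/7.6
= 34.137 L

34.137 L


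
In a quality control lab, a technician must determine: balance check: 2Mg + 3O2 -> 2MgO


Equation: 2Mg + 3O2 -> 2MgO
Check atoms: Mg: 2=2, O: 6≠2
Not balanced

No, not balanced


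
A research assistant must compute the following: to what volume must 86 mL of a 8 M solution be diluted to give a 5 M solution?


C1V1 = C2V2
8 × 86 = 5 × V2
V2 = 688/5 = 137.6 mL

137.6 mL


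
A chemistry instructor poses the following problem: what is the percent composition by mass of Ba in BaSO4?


M(BaSO4) = 1×137.33 + 1×32.07 + 4×16.0 = 233.40 g/mol
Mass of Ba = 1 × 137.33 = 137.33 g/mol
% Ba = 137.33/233.40 × 100 = 58.84%

58.84%


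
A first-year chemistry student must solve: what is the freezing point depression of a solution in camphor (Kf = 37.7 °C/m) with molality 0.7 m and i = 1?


ΔTf = Kf × m × i
= 37.7 × 0.7 × 1
= 26.39 °C

26.39 °C


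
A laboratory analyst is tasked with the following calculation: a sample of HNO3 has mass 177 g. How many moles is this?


M(HNO3) = 63.02 g/mol
n = mass/M = 177/63.02 = 2.8086 mol

2.8086 mol


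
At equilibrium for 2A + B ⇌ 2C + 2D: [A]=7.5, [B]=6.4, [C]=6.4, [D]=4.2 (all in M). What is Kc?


Kc = [C]^2[D]^2/([A]^2[B])
= (6.4^2 × 4.2^2)/(7.5^2 × 6.4^1)
= 722.5344/360
= 2.007

2.007


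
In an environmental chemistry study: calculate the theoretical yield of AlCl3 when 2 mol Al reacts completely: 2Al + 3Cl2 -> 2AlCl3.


Mole ratio AlCl3:Al = 2:2
n(AlCl3) = 2 × 2/2 = 2.000 mol
mass = 2.000 × 133.33 = 266.66 g

266.66 g


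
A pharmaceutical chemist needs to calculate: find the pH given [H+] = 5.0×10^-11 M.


pH = -log10([H+]) = -log10(5.0×10^-11)
= 11 - log10(5.0)
= 11 - 0.7
= 10.3

10.3


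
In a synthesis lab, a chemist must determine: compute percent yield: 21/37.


% yield = actual/theoretical × 100
= 21/37 × 100
= 56.76%

56.76%


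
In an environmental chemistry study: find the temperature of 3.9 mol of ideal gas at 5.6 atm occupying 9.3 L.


PV = nRT  (R = 0.08206 L·atm/(mol·K))
T = PV/(nR) = 5.6×9.3/(3.9×0.08206)
= 52.08/0.320034
= 162.73 K

162.73 K


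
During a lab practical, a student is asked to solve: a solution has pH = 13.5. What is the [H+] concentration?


[H+] = 10^(-pH) = 10^(-13.5)
= 3.16×10^-14 M

3.16×10^-14 M


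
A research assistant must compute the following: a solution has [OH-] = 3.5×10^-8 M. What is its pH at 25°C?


pOH = -log10([OH-]) = -log10(3.5×10^-8)
= 8 - log10(3.5) = 7.46
pH = 14 - pOH = 14 - 7.46 = 6.54

6.54


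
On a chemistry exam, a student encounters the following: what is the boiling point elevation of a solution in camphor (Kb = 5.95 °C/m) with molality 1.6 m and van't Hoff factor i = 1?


ΔTb = Kb × m × i
= 5.95 × 1.6 × 1
= 9.52 °C

9.52 °C


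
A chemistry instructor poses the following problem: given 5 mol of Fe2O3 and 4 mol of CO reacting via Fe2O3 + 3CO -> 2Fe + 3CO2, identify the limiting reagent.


Mole ratio available / coefficient:
  Fe2O3: 5/1 = 5.000
  CO: 4/3 = 1.333
Smaller ratio is limiting.

CO


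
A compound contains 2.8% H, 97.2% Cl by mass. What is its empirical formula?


Assume 100 g sample. Moles of each element:
  H: 2.8/1.008 = 2.778 mol
  Cl: 97.2/35.45 = 2.742 mol
Divide by smallest (2.742):
  H: 2.778/2.742 = 1.01
  Cl: 2.742/2.742 = 1.0
Empirical formula: HCl

HCl


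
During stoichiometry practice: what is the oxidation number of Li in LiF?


Group 1 metal: +1
Oxidation number: +1

+1


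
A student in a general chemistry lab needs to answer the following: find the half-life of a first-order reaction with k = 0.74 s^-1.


t½ = ln2/k = 0.693147/(0.74 s^-1)
= 0.9367 s

0.9367 s


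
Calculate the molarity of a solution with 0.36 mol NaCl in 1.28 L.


M = n/V = 0.36/1.28 = 0.281 mol/L

0.281 M


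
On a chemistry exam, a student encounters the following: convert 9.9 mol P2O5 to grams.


M(P2O5) = 141.94 g/mol
mass = n × M = 9.9 × 141.94 = 1405.21 g

1405.21 g


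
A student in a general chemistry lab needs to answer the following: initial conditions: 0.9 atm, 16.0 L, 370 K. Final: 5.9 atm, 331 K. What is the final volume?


P1V1/T1 = P2V2/T2
V2 = P1V1T2/(T1P2)
= 0.9×16.0×331/(370×5.9)
= 2.183 L

2.183 L


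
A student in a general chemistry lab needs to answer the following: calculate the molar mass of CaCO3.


M(CaCO3) = 1×40.08 + 1×12.01 + 3×16.0
= 40.08 + 12.01 + 48.0
= 100.09 g/mol

100.09 g/mol


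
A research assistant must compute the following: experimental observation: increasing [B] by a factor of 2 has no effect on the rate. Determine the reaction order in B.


rate ∝ [B]^n
rate ∝ [B]^0
Order in B: 0

0


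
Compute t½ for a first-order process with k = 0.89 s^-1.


t½ = ln2/k = 0.693147/(0.89 s^-1)
= 0.7788 s

0.7788 s


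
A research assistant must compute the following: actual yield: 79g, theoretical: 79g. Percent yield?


% yield = actual/theoretical × 100
= 79/79 × 100
= 100.0%

100.0%


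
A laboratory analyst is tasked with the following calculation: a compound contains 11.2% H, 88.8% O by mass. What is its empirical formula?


Assume 100 g sample. Moles of each element:
  H: 11.2/1.008 = 11.111 mol
  O: 88.8/16.0 = 5.55 mol
Divide by smallest (5.55):
  H: 11.111/5.55 = 2.0
  O: 5.55/5.55 = 1.0
Empirical formula: H2O

H2O


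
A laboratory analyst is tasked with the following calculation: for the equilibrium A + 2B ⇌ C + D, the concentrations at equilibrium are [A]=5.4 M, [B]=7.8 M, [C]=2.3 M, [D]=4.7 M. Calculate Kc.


Kc = [C][D]/([A][B]^2)
= (2.3^1 × 4.7^1)/(5.4^1 × 7.8^2)
= 10.81/328.536
= 0.03290

0.03290


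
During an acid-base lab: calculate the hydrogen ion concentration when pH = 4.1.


[H+] = 10^(-pH) = 10^(-4.1)
= 7.94×10^-5 M

7.94×10^-5 M


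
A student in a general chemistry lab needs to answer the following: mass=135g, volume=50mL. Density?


ρ = mass/volume
= 135/50
= 2.7 g/mL

2.7 g/mL


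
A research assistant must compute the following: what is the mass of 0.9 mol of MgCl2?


M(MgCl2) = 95.21 g/mol
mass = n × M = 0.9 × 95.21 = 85.69 g

85.69 g


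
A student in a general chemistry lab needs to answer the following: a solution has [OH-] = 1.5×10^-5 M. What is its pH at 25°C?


pOH = -log10([OH-]) = -log10(1.5×10^-5)
= 5 - log10(1.5) = 4.82
pH = 14 - pOH = 14 - 4.82 = 9.18

9.18


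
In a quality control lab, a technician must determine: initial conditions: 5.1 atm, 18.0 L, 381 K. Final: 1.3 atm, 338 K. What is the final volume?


P1V1/T1 = P2V2/T2
V2 = P1V1T2/(T1P2)
= 5.1×18.0×338/(381×1.3)
= 62.646 L

62.646 L


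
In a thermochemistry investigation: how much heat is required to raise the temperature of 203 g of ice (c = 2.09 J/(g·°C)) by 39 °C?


q = mcΔT = 203 × 2.09 × 39
= 16546.53 J

16546.53 J


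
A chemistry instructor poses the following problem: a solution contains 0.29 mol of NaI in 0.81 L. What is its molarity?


M = n/V = 0.29/0.81 = 0.358 mol/L

0.358 M


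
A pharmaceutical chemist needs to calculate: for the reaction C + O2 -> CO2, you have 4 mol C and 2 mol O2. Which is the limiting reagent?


Mole ratio available / coefficient:
  C: 4/1 = 4.000
  O2: 2/1 = 2.000
Smaller ratio is limiting.

O2


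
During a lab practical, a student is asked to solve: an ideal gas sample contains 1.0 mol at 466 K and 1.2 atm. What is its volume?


PV = nRT  (R = 0.08206 L·atm/(mol·K))
V = nRT/P = 1.0×0.08206×466/1.2
= 31.867 L

31.867 L


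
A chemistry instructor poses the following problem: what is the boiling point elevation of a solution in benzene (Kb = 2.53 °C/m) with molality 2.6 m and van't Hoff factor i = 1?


ΔTb = Kb × m × i
= 2.53 × 2.6 × 1
= 6.578 °C

6.578 °C


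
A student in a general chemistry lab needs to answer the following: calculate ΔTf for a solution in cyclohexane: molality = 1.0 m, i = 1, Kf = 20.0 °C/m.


ΔTf = Kf × m × i
= 20.0 × 1.0 × 1
= 20.0 °C

20.0 °C


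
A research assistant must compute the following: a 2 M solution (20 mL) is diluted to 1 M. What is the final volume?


C1V1 = C2V2
2 × 20 = 1 × V2
V2 = 40/1 = 40.0 mL

40.0 mL


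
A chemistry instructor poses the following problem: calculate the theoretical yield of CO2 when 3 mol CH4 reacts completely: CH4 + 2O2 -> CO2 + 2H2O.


Mole ratio CO2:CH4 = 1:1
n(CO2) = 3 × 1/1 = 3.000 mol
mass = 3.000 × 44.01 = 132.03 g

132.03 g


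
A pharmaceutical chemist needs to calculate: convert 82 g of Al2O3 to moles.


M(Al2O3) = 101.96 g/mol
n = mass/M = 82/101.96 = 0.8042 mol

0.8042 mol


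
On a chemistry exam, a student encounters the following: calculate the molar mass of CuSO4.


M(CuSO4) = 1×63.55 + 1×32.07 + 4×16.0
= 63.55 + 32.07 + 64.0
= 159.62 g/mol

159.62 g/mol


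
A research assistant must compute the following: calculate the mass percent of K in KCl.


M(KCl) = 1×39.1 + 1×35.45 = 74.55 g/mol
Mass of K = 1 × 39.1 = 39.10 g/mol
% K = 39.10/74.55 × 100 = 52.45%

52.45%


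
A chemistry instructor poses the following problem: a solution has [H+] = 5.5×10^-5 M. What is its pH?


pH = -log10([H+]) = -log10(5.5×10^-5)
= 5 - log10(5.5)
= 5 - 0.74
= 4.26

4.26


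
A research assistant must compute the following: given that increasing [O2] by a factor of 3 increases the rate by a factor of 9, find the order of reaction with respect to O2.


rate ∝ [O2]^n
3^n = 9 → n = 2
Order in O2: 2

2


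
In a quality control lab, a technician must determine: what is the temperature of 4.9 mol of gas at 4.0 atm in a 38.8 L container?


PV = nRT  (R = 0.08206 L·atm/(mol·K))
T = PV/(nR) = 4.0×38.8/(4.9×0.08206)
= 155.20/0.402094
= 385.98 K

385.98 K


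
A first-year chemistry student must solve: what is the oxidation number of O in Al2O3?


O is usually -2
Oxidation number: -2

-2


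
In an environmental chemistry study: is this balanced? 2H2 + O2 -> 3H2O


Equation: 2H2 + O2 -> 3H2O
Check atoms: H: 4≠6, O: 2≠3
Not balanced

No, not balanced


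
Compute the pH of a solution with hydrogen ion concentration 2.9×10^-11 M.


pH = -log10([H+]) = -log10(2.9×10^-11)
= 11 - log10(2.9)
= 11 - 0.46
= 10.54

10.54


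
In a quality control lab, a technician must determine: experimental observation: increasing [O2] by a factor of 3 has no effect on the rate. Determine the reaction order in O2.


rate ∝ [O2]^n
rate ∝ [O2]^0
Order in O2: 0

0


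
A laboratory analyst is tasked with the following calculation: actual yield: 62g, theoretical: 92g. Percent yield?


% yield = actual/theoretical × 100
= 62/92 × 100
= 67.39%

67.39%


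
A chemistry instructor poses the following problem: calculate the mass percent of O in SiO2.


M(SiO2) = 1×28.09 + 2×16.0 = 60.09 g/mol
Mass of O = 2 × 16.0 = 32.00 g/mol
% O = 32.00/60.09 × 100 = 53.25%

53.25%


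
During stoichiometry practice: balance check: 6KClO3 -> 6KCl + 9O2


Equation: 6KClO3 -> 6KCl + 9O2
Check atoms: Cl: 6=6, K: 6=6, O: 18=18
Balanced

Yes, balanced


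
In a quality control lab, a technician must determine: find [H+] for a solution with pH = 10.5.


[H+] = 10^(-pH) = 10^(-10.5)
= 3.16×10^-11 M

3.16×10^-11 M


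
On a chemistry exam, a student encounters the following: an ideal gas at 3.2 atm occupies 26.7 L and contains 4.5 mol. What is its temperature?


PV = nRT  (R = 0.08206 L·atm/(mol·K))
T = PV/(nR) = 3.2×26.7/(4.5×0.08206)
= 85.44/0.369270
= 231.38 K

231.38 K


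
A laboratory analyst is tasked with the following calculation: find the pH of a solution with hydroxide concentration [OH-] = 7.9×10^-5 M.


pOH = -log10([OH-]) = -log10(7.9×10^-5)
= 5 - log10(7.9) = 4.1
pH = 14 - pOH = 14 - 4.1 = 9.9

9.9


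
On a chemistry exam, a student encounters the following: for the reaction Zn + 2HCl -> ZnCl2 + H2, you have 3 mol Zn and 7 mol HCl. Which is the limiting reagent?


Mole ratio available / coefficient:
  Zn: 3/1 = 3.000
  HCl: 7/2 = 3.500
Smaller ratio is limiting.

Zn


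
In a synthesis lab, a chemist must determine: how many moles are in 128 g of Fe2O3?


M(Fe2O3) = 159.7 g/mol
n = mass/M = 128/159.7 = 0.8015 mol

0.8015 mol


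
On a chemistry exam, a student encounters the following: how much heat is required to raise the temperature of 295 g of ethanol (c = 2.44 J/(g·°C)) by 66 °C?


q = mcΔT = 295 × 2.44 × 66
= 47506.80 J

47506.80 J


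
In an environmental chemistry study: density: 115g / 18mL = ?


ρ = mass/volume
= 115/18
= 6.389 g/mL

6.389 g/mL


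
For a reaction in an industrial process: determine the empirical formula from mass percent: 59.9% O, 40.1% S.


Assume 100 g sample. Moles of each element:
  O: 59.9/16.0 = 3.744 mol
  S: 40.1/32.07 = 1.25 mol
Divide by smallest (1.25):
  O: 3.744/1.25 = 3.0
  S: 1.25/1.25 = 1.0
Empirical formula: SO3

SO3


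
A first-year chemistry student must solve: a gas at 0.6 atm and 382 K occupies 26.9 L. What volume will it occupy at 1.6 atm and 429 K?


P1V1/T1 = P2V2/T2
V2 = P1V1T2/(T1P2)
= 0.6×26.9×429/(382×1.6)
= 11.329 L

11.329 L


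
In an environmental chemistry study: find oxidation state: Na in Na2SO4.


Group 1 metal: +1
Oxidation number: +1

+1


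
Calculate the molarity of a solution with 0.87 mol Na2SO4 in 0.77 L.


M = n/V = 0.87/0.77 = 1.130 mol/L

1.130 M


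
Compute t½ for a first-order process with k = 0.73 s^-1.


t½ = ln2/k = 0.693147/(0.73 s^-1)
= 0.9495 s

0.9495 s


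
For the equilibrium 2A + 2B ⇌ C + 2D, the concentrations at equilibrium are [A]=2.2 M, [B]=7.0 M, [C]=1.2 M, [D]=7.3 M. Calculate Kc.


Kc = [C][D]^2/([A]^2[B]^2)
= (1.2^1 × 7.3^2)/(2.2^2 × 7.0^2)
= 63.948/237.16
= 0.2696

0.2696


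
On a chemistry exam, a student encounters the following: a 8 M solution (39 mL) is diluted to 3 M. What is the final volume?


C1V1 = C2V2
8 × 39 = 3 × V2
V2 = 312/3 = 104.0 mL

104.0 mL


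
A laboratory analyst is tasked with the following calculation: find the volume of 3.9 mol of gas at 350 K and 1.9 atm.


PV = nRT  (R = 0.08206 L·atm/(mol·K))
V = nRT/P = 3.9×0.08206×350/1.9
= 58.954 L

58.954 L


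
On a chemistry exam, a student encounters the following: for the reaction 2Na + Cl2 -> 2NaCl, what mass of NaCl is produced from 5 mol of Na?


Mole ratio NaCl:Na = 2:2
n(NaCl) = 5 × 2/2 = 5.000 mol
mass = 5.000 × 58.44 = 292.2 g

292.2 g


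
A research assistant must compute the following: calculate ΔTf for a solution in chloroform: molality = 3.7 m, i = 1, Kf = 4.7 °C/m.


ΔTf = Kf × m × i
= 4.7 × 3.7 × 1
= 17.39 °C

17.39 °C


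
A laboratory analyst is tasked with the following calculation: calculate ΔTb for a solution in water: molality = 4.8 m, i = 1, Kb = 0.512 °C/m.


ΔTb = Kb × m × i
= 0.512 × 4.8 × 1
= 2.4576 °C

2.4576 °C


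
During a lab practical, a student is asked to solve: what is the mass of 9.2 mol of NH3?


M(NH3) = 17.03 g/mol
mass = n × M = 9.2 × 17.03 = 156.68 g

156.68 g


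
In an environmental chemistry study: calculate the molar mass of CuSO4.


M(CuSO4) = 1×63.55 + 1×32.07 + 4×16.0
= 63.55 + 32.07 + 64.0
= 159.62 g/mol

159.62 g/mol


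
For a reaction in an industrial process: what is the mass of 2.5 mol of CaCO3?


M(CaCO3) = 100.09 g/mol
mass = n × M = 2.5 × 100.09 = 250.23 g

250.23 g


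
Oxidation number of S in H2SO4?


2(+1) + x + 4(-2) = 0, so x = +6
Oxidation number: +6

+6


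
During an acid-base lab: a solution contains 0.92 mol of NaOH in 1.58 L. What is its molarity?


M = n/V = 0.92/1.58 = 0.582 mol/L

0.582 M


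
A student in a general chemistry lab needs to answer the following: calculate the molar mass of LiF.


M(LiF) = 1×6.94 + 1×19.0
= 6.94 + 19.0
= 25.94 g/mol

25.94 g/mol


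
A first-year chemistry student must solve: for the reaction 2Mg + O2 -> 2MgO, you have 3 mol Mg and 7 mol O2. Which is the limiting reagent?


Mole ratio available / coefficient:
  Mg: 3/2 = 1.500
  O2: 7/1 = 7.000
Smaller ratio is limiting.

Mg


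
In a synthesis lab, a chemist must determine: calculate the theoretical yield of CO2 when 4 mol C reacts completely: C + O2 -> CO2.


Mole ratio CO2:C = 1:1
n(CO2) = 4 × 1/1 = 4.000 mol
mass = 4.000 × 44.01 = 176.04 g

176.04 g


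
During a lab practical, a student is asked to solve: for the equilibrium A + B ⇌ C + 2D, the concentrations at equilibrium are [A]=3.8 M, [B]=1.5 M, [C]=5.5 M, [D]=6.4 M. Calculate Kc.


Kc = [C][D]^2/([A][B])
= (5.5^1 × 6.4^2)/(3.8^1 × 1.5^1)
= 225.28/5.7
= 39.52

39.52


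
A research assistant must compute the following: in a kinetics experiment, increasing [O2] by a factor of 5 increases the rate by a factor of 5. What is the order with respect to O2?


rate ∝ [O2]^n
5^n = 5 → n = 1
Order in O2: 1

1


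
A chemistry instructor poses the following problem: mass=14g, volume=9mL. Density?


ρ = mass/volume
= 14/9
= 1.556 g/mL

1.556 g/mL


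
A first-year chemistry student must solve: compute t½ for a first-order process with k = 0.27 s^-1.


t½ = ln2/k = 0.693147/(0.27 s^-1)
= 2.567 s

2.567 s


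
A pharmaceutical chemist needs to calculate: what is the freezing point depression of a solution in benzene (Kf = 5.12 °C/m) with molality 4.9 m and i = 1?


ΔTf = Kf × m × i
= 5.12 × 4.9 × 1
= 25.088 °C

25.088 °C


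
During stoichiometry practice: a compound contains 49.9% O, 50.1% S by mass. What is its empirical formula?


Assume 100 g sample. Moles of each element:
  O: 49.9/16.0 = 3.119 mol
  S: 50.1/32.07 = 1.562 mol
Divide by smallest (1.562):
  O: 3.119/1.562 = 2.0
  S: 1.562/1.562 = 1.0
Empirical formula: SO2

SO2


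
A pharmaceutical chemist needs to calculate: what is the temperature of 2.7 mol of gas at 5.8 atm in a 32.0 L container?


PV = nRT  (R = 0.08206 L·atm/(mol·K))
T = PV/(nR) = 5.8×32.0/(2.7×0.08206)
= 185.60/0.221562
= 837.69 K

837.69 K


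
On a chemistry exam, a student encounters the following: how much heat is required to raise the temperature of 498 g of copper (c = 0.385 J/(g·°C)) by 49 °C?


q = mcΔT = 498 × 0.385 × 49
= 9394.77 J

9394.77 J


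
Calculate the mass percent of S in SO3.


M(SO3) = 1×32.07 + 3×16.0 = 80.07 g/mol
Mass of S = 1 × 32.07 = 32.07 g/mol
% S = 32.07/80.07 × 100 = 40.05%

40.05%


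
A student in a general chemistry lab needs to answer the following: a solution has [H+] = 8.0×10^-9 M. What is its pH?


pH = -log10([H+]) = -log10(8.0×10^-9)
= 9 - log10(8.0)
= 9 - 0.9
= 8.1

8.1


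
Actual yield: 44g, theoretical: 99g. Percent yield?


% yield = actual/theoretical × 100
= 44/99 × 100
= 44.44%

44.44%


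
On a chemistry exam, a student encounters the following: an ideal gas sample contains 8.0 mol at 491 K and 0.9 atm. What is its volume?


PV = nRT  (R = 0.08206 L·atm/(mol·K))
V = nRT/P = 8.0×0.08206×491/0.9
= 358.146 L

358.146 L


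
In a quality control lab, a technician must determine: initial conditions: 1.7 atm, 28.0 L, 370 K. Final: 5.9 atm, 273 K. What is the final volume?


P1V1/T1 = P2V2/T2
V2 = P1V1T2/(T1P2)
= 1.7×28.0×273/(370×5.9)
= 5.953 L

5.953 L


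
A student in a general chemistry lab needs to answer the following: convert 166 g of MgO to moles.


M(MgO) = 40.31 g/mol
n = mass/M = 166/40.31 = 4.1181 mol

4.1181 mol


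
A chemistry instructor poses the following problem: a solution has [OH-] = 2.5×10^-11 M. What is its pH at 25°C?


pOH = -log10([OH-]) = -log10(2.5×10^-11)
= 11 - log10(2.5) = 10.6
pH = 14 - pOH = 14 - 10.6 = 3.4

3.4
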